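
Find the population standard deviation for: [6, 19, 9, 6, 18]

5.748

Step 1: Compute the mean: 11.6
Step 2: Sum of squared deviations from the mean: 165.2
Step 3: Population variance = 165.2 / 5 = 33.04
Step 4: Standard deviation = sqrt(33.04) = 5.748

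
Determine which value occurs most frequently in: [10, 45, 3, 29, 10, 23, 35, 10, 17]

10

Step 1: Count the frequency of each value:
  3: appears 1 time(s)
  10: appears 3 time(s)
  17: appears 1 time(s)
  23: appears 1 time(s)
  29: appears 1 time(s)
  35: appears 1 time(s)
  45: appears 1 time(s)
Step 2: The value 10 appears most frequently (3 times).
Step 3: Mode = 10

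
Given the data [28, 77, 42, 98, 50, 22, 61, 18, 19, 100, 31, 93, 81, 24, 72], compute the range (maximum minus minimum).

82

Step 1: Identify the maximum value: max = 100
Step 2: Identify the minimum value: min = 18
Step 3: Range = max - min = 100 - 18 = 82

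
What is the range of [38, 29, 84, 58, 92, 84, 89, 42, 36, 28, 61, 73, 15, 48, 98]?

83

Step 1: Identify the maximum value: max = 98
Step 2: Identify the minimum value: min = 15
Step 3: Range = max - min = 98 - 15 = 83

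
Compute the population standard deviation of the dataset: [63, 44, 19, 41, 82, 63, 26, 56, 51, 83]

20.1584

Step 1: Compute the mean: 52.8
Step 2: Sum of squared deviations from the mean: 4063.6
Step 3: Population variance = 4063.6 / 10 = 406.36
Step 4: Standard deviation = sqrt(406.36) = 20.1584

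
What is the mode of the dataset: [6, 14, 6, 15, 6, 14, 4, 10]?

6

Step 1: Count the frequency of each value:
  4: appears 1 time(s)
  6: appears 3 time(s)
  10: appears 1 time(s)
  14: appears 2 time(s)
  15: appears 1 time(s)
Step 2: The value 6 appears most frequently (3 times).
Step 3: Mode = 6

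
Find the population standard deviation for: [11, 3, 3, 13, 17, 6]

5.2414

Step 1: Compute the mean: 8.8333
Step 2: Sum of squared deviations from the mean: 164.8333
Step 3: Population variance = 164.8333 / 6 = 27.4722
Step 4: Standard deviation = sqrt(27.4722) = 5.2414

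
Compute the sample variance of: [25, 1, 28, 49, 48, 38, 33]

267.9048

Step 1: Compute the mean: (25 + 1 + 28 + 49 + 48 + 38 + 33) / 7 = 31.7143
Step 2: Compute squared deviations from the mean:
  (25 - 31.7143)^2 = 45.0816
  (1 - 31.7143)^2 = 943.3673
  (28 - 31.7143)^2 = 13.7959
  (49 - 31.7143)^2 = 298.7959
  (48 - 31.7143)^2 = 265.2245
  (38 - 31.7143)^2 = 39.5102
  (33 - 31.7143)^2 = 1.6531
Step 3: Sum of squared deviations = 1607.4286
Step 4: Sample variance = 1607.4286 / 6 = 267.9048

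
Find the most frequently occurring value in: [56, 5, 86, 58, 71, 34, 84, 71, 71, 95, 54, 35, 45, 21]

71

Step 1: Count the frequency of each value:
  5: appears 1 time(s)
  21: appears 1 time(s)
  34: appears 1 time(s)
  35: appears 1 time(s)
  45: appears 1 time(s)
  54: appears 1 time(s)
  56: appears 1 time(s)
  58: appears 1 time(s)
  71: appears 3 time(s)
  84: appears 1 time(s)
  86: appears 1 time(s)
  95: appears 1 time(s)
Step 2: The value 71 appears most frequently (3 times).
Step 3: Mode = 71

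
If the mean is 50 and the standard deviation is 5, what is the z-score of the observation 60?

2

Step 1: Recall the z-score formula: z = (x - mu) / sigma
Step 2: Substitute values: z = (60 - 50) / 5
Step 3: z = 10 / 5 = 2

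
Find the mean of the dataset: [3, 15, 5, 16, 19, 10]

11.3333

Step 1: Sum all values: 3 + 15 + 5 + 16 + 19 + 10 = 68
Step 2: Count the number of values: n = 6
Step 3: Mean = sum / n = 68 / 6 = 11.3333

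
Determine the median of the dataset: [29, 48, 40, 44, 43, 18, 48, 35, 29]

40

Step 1: Sort the data in ascending order: [18, 29, 29, 35, 40, 43, 44, 48, 48]
Step 2: The number of values is n = 9.
Step 3: Since n is odd, the median is the middle value at position 5: 40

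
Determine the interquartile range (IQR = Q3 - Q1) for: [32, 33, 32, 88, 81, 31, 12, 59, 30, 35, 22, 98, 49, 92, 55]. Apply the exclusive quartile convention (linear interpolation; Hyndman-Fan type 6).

50

Step 1: Sort the data: [12, 22, 30, 31, 32, 32, 33, 35, 49, 55, 59, 81, 88, 92, 98]
Step 2: n = 15
Step 3: Using the exclusive quartile method:
  Q1 = 31
  Q2 (median) = 35
  Q3 = 81
  IQR = Q3 - Q1 = 81 - 31 = 50
Step 4: IQR = 50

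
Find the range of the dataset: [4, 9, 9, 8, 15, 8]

11

Step 1: Identify the maximum value: max = 15
Step 2: Identify the minimum value: min = 4
Step 3: Range = max - min = 15 - 4 = 11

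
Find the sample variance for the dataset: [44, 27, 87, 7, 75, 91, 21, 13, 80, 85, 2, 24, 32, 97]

1224.6868

Step 1: Compute the mean: (44 + 27 + 87 + 7 + 75 + 91 + 21 + 13 + 80 + 85 + 2 + 24 + 32 + 97) / 14 = 48.9286
Step 2: Compute squared deviations from the mean:
  (44 - 48.9286)^2 = 24.2908
  (27 - 48.9286)^2 = 480.8622
  (87 - 48.9286)^2 = 1449.4337
  (7 - 48.9286)^2 = 1758.0051
  (75 - 48.9286)^2 = 679.7194
  (91 - 48.9286)^2 = 1770.0051
  (21 - 48.9286)^2 = 780.0051
  (13 - 48.9286)^2 = 1290.8622
  (80 - 48.9286)^2 = 965.4337
  (85 - 48.9286)^2 = 1301.148
  (2 - 48.9286)^2 = 2202.2908
  (24 - 48.9286)^2 = 621.4337
  (32 - 48.9286)^2 = 286.5765
  (97 - 48.9286)^2 = 2310.8622
Step 3: Sum of squared deviations = 15920.9286
Step 4: Sample variance = 15920.9286 / 13 = 1224.6868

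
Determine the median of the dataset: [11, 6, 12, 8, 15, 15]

11.5

Step 1: Sort the data in ascending order: [6, 8, 11, 12, 15, 15]
Step 2: The number of values is n = 6.
Step 3: Since n is even, the median is the average of positions 3 and 4:
  Median = (11 + 12) / 2 = 11.5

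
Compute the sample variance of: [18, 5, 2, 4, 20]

72.2

Step 1: Compute the mean: (18 + 5 + 2 + 4 + 20) / 5 = 9.8
Step 2: Compute squared deviations from the mean:
  (18 - 9.8)^2 = 67.24
  (5 - 9.8)^2 = 23.04
  (2 - 9.8)^2 = 60.84
  (4 - 9.8)^2 = 33.64
  (20 - 9.8)^2 = 104.04
Step 3: Sum of squared deviations = 288.8
Step 4: Sample variance = 288.8 / 4 = 72.2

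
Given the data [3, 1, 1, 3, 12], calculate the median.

3

Step 1: Sort the data in ascending order: [1, 1, 3, 3, 12]
Step 2: The number of values is n = 5.
Step 3: Since n is odd, the median is the middle value at position 3: 3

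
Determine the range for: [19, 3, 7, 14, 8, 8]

16

Step 1: Identify the maximum value: max = 19
Step 2: Identify the minimum value: min = 3
Step 3: Range = max - min = 19 - 3 = 16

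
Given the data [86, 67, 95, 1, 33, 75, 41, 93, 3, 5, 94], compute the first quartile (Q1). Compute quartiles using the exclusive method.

5

Step 1: Sort the data: [1, 3, 5, 33, 41, 67, 75, 86, 93, 94, 95]
Step 2: n = 11
Step 3: Using the exclusive quartile method:
  Q1 = 5
  Q2 (median) = 67
  Q3 = 93
  IQR = Q3 - Q1 = 93 - 5 = 88
Step 4: Q1 = 5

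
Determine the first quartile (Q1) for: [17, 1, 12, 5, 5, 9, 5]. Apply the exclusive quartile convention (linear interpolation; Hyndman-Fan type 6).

5

Step 1: Sort the data: [1, 5, 5, 5, 9, 12, 17]
Step 2: n = 7
Step 3: Using the exclusive quartile method:
  Q1 = 5
  Q2 (median) = 5
  Q3 = 12
  IQR = Q3 - Q1 = 12 - 5 = 7
Step 4: Q1 = 5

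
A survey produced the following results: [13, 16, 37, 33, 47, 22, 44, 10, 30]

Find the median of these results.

30

Step 1: Sort the data in ascending order: [10, 13, 16, 22, 30, 33, 37, 44, 47]
Step 2: The number of values is n = 9.
Step 3: Since n is odd, the median is the middle value at position 5: 30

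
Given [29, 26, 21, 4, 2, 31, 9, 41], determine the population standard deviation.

13.1333

Step 1: Compute the mean: 20.375
Step 2: Sum of squared deviations from the mean: 1379.875
Step 3: Population variance = 1379.875 / 8 = 172.4844
Step 4: Standard deviation = sqrt(172.4844) = 13.1333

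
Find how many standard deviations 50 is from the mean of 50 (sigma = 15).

0

Step 1: Recall the z-score formula: z = (x - mu) / sigma
Step 2: Substitute values: z = (50 - 50) / 15
Step 3: z = 0 / 15 = 0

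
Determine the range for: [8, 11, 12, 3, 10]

9

Step 1: Identify the maximum value: max = 12
Step 2: Identify the minimum value: min = 3
Step 3: Range = max - min = 12 - 3 = 9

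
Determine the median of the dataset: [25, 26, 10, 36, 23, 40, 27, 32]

26.5

Step 1: Sort the data in ascending order: [10, 23, 25, 26, 27, 32, 36, 40]
Step 2: The number of values is n = 8.
Step 3: Since n is even, the median is the average of positions 4 and 5:
  Median = (26 + 27) / 2 = 26.5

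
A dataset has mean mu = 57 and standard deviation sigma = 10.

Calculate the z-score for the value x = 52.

-0.5

Step 1: Recall the z-score formula: z = (x - mu) / sigma
Step 2: Substitute values: z = (52 - 57) / 10
Step 3: z = -5 / 10 = -0.5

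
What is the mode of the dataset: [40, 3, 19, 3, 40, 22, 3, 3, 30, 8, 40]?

3

Step 1: Count the frequency of each value:
  3: appears 4 time(s)
  8: appears 1 time(s)
  19: appears 1 time(s)
  22: appears 1 time(s)
  30: appears 1 time(s)
  40: appears 3 time(s)
Step 2: The value 3 appears most frequently (4 times).
Step 3: Mode = 3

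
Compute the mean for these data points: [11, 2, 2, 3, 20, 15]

8.8333

Step 1: Sum all values: 11 + 2 + 2 + 3 + 20 + 15 = 53
Step 2: Count the number of values: n = 6
Step 3: Mean = sum / n = 53 / 6 = 8.8333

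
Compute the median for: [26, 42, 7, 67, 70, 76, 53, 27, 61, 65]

57

Step 1: Sort the data in ascending order: [7, 26, 27, 42, 53, 61, 65, 67, 70, 76]
Step 2: The number of values is n = 10.
Step 3: Since n is even, the median is the average of positions 5 and 6:
  Median = (53 + 61) / 2 = 57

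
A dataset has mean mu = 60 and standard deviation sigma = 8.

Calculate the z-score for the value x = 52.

-1

Step 1: Recall the z-score formula: z = (x - mu) / sigma
Step 2: Substitute values: z = (52 - 60) / 8
Step 3: z = -8 / 8 = -1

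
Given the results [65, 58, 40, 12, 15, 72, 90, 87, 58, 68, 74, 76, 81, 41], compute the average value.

59.7857

Step 1: Sum all values: 65 + 58 + 40 + 12 + 15 + 72 + 90 + 87 + 58 + 68 + 74 + 76 + 81 + 41 = 837
Step 2: Count the number of values: n = 14
Step 3: Mean = sum / n = 837 / 14 = 59.7857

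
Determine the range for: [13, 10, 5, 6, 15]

10

Step 1: Identify the maximum value: max = 15
Step 2: Identify the minimum value: min = 5
Step 3: Range = max - min = 15 - 5 = 10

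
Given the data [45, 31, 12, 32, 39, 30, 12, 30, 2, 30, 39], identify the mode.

30

Step 1: Count the frequency of each value:
  2: appears 1 time(s)
  12: appears 2 time(s)
  30: appears 3 time(s)
  31: appears 1 time(s)
  32: appears 1 time(s)
  39: appears 2 time(s)
  45: appears 1 time(s)
Step 2: The value 30 appears most frequently (3 times).
Step 3: Mode = 30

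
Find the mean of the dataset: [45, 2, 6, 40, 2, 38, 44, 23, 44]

27.1111

Step 1: Sum all values: 45 + 2 + 6 + 40 + 2 + 38 + 44 + 23 + 44 = 244
Step 2: Count the number of values: n = 9
Step 3: Mean = sum / n = 244 / 9 = 27.1111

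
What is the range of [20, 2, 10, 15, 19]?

18

Step 1: Identify the maximum value: max = 20
Step 2: Identify the minimum value: min = 2
Step 3: Range = max - min = 20 - 2 = 18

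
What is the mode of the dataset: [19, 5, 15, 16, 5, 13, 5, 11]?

5

Step 1: Count the frequency of each value:
  5: appears 3 time(s)
  11: appears 1 time(s)
  13: appears 1 time(s)
  15: appears 1 time(s)
  16: appears 1 time(s)
  19: appears 1 time(s)
Step 2: The value 5 appears most frequently (3 times).
Step 3: Mode = 5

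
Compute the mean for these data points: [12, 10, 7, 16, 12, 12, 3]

10.2857

Step 1: Sum all values: 12 + 10 + 7 + 16 + 12 + 12 + 3 = 72
Step 2: Count the number of values: n = 7
Step 3: Mean = sum / n = 72 / 7 = 10.2857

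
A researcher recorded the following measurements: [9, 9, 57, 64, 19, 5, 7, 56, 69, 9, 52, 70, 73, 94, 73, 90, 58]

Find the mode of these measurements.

9

Step 1: Count the frequency of each value:
  5: appears 1 time(s)
  7: appears 1 time(s)
  9: appears 3 time(s)
  19: appears 1 time(s)
  52: appears 1 time(s)
  56: appears 1 time(s)
  57: appears 1 time(s)
  58: appears 1 time(s)
  64: appears 1 time(s)
  69: appears 1 time(s)
  70: appears 1 time(s)
  73: appears 2 time(s)
  90: appears 1 time(s)
  94: appears 1 time(s)
Step 2: The value 9 appears most frequently (3 times).
Step 3: Mode = 9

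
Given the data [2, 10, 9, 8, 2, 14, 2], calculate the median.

8

Step 1: Sort the data in ascending order: [2, 2, 2, 8, 9, 10, 14]
Step 2: The number of values is n = 7.
Step 3: Since n is odd, the median is the middle value at position 4: 8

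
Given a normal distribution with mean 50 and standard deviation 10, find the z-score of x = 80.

3

Step 1: Recall the z-score formula: z = (x - mu) / sigma
Step 2: Substitute values: z = (80 - 50) / 10
Step 3: z = 30 / 10 = 3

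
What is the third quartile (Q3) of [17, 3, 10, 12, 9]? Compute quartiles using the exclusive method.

14.5

Step 1: Sort the data: [3, 9, 10, 12, 17]
Step 2: n = 5
Step 3: Using the exclusive quartile method:
  Q1 = 6
  Q2 (median) = 10
  Q3 = 14.5
  IQR = Q3 - Q1 = 14.5 - 6 = 8.5
Step 4: Q3 = 14.5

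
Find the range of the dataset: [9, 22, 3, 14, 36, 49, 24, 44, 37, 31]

46

Step 1: Identify the maximum value: max = 49
Step 2: Identify the minimum value: min = 3
Step 3: Range = max - min = 49 - 3 = 46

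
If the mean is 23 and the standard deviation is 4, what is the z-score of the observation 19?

-1

Step 1: Recall the z-score formula: z = (x - mu) / sigma
Step 2: Substitute values: z = (19 - 23) / 4
Step 3: z = -4 / 4 = -1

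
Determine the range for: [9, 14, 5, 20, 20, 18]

15

Step 1: Identify the maximum value: max = 20
Step 2: Identify the minimum value: min = 5
Step 3: Range = max - min = 20 - 5 = 15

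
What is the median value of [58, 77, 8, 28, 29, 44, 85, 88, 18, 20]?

36.5

Step 1: Sort the data in ascending order: [8, 18, 20, 28, 29, 44, 58, 77, 85, 88]
Step 2: The number of values is n = 10.
Step 3: Since n is even, the median is the average of positions 5 and 6:
  Median = (29 + 44) / 2 = 36.5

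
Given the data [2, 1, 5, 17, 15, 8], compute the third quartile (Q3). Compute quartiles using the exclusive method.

15.5

Step 1: Sort the data: [1, 2, 5, 8, 15, 17]
Step 2: n = 6
Step 3: Using the exclusive quartile method:
  Q1 = 1.75
  Q2 (median) = 6.5
  Q3 = 15.5
  IQR = Q3 - Q1 = 15.5 - 1.75 = 13.75
Step 4: Q3 = 15.5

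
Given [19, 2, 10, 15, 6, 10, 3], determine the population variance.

33.0612

Step 1: Compute the mean: (19 + 2 + 10 + 15 + 6 + 10 + 3) / 7 = 9.2857
Step 2: Compute squared deviations from the mean:
  (19 - 9.2857)^2 = 94.3673
  (2 - 9.2857)^2 = 53.0816
  (10 - 9.2857)^2 = 0.5102
  (15 - 9.2857)^2 = 32.6531
  (6 - 9.2857)^2 = 10.7959
  (10 - 9.2857)^2 = 0.5102
  (3 - 9.2857)^2 = 39.5102
Step 3: Sum of squared deviations = 231.4286
Step 4: Population variance = 231.4286 / 7 = 33.0612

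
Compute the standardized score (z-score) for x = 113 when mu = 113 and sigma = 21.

0

Step 1: Recall the z-score formula: z = (x - mu) / sigma
Step 2: Substitute values: z = (113 - 113) / 21
Step 3: z = 0 / 21 = 0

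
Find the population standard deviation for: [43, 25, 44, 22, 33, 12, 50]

12.7359

Step 1: Compute the mean: 32.7143
Step 2: Sum of squared deviations from the mean: 1135.4286
Step 3: Population variance = 1135.4286 / 7 = 162.2041
Step 4: Standard deviation = sqrt(162.2041) = 12.7359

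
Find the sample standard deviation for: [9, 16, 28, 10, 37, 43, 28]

13.2017

Step 1: Compute the mean: 24.4286
Step 2: Sum of squared deviations from the mean: 1045.7143
Step 3: Sample variance = 1045.7143 / 6 = 174.2857
Step 4: Standard deviation = sqrt(174.2857) = 13.2017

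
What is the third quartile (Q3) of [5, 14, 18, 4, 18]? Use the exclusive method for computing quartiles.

18

Step 1: Sort the data: [4, 5, 14, 18, 18]
Step 2: n = 5
Step 3: Using the exclusive quartile method:
  Q1 = 4.5
  Q2 (median) = 14
  Q3 = 18
  IQR = Q3 - Q1 = 18 - 4.5 = 13.5
Step 4: Q3 = 18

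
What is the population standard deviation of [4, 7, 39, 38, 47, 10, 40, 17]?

16.3076

Step 1: Compute the mean: 25.25
Step 2: Sum of squared deviations from the mean: 2127.5
Step 3: Population variance = 2127.5 / 8 = 265.9375
Step 4: Standard deviation = sqrt(265.9375) = 16.3076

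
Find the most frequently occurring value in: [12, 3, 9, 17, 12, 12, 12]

12

Step 1: Count the frequency of each value:
  3: appears 1 time(s)
  9: appears 1 time(s)
  12: appears 4 time(s)
  17: appears 1 time(s)
Step 2: The value 12 appears most frequently (4 times).
Step 3: Mode = 12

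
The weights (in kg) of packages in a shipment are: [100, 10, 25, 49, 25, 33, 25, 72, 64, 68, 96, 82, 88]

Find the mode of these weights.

25

Step 1: Count the frequency of each value:
  10: appears 1 time(s)
  25: appears 3 time(s)
  33: appears 1 time(s)
  49: appears 1 time(s)
  64: appears 1 time(s)
  68: appears 1 time(s)
  72: appears 1 time(s)
  82: appears 1 time(s)
  88: appears 1 time(s)
  96: appears 1 time(s)
  100: appears 1 time(s)
Step 2: The value 25 appears most frequently (3 times).
Step 3: Mode = 25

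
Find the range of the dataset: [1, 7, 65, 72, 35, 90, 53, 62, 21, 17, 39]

89

Step 1: Identify the maximum value: max = 90
Step 2: Identify the minimum value: min = 1
Step 3: Range = max - min = 90 - 1 = 89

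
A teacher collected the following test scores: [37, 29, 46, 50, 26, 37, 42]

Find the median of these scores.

37

Step 1: Sort the data in ascending order: [26, 29, 37, 37, 42, 46, 50]
Step 2: The number of values is n = 7.
Step 3: Since n is odd, the median is the middle value at position 4: 37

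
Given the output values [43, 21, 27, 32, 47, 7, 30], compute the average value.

29.5714

Step 1: Sum all values: 43 + 21 + 27 + 32 + 47 + 7 + 30 = 207
Step 2: Count the number of values: n = 7
Step 3: Mean = sum / n = 207 / 7 = 29.5714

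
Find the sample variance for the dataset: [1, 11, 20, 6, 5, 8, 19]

51.3333

Step 1: Compute the mean: (1 + 11 + 20 + 6 + 5 + 8 + 19) / 7 = 10
Step 2: Compute squared deviations from the mean:
  (1 - 10)^2 = 81
  (11 - 10)^2 = 1
  (20 - 10)^2 = 100
  (6 - 10)^2 = 16
  (5 - 10)^2 = 25
  (8 - 10)^2 = 4
  (19 - 10)^2 = 81
Step 3: Sum of squared deviations = 308
Step 4: Sample variance = 308 / 6 = 51.3333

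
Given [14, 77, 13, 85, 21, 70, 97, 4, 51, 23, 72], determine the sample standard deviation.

33.6911

Step 1: Compute the mean: 47.9091
Step 2: Sum of squared deviations from the mean: 11350.9091
Step 3: Sample variance = 11350.9091 / 10 = 1135.0909
Step 4: Standard deviation = sqrt(1135.0909) = 33.6911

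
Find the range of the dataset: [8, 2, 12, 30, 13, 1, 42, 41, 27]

41

Step 1: Identify the maximum value: max = 42
Step 2: Identify the minimum value: min = 1
Step 3: Range = max - min = 42 - 1 = 41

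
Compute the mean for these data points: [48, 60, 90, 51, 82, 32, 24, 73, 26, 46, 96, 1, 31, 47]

50.5

Step 1: Sum all values: 48 + 60 + 90 + 51 + 82 + 32 + 24 + 73 + 26 + 46 + 96 + 1 + 31 + 47 = 707
Step 2: Count the number of values: n = 14
Step 3: Mean = sum / n = 707 / 14 = 50.5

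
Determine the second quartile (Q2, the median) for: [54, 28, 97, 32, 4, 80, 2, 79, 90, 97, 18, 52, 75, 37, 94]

54

Step 1: Sort the data: [2, 4, 18, 28, 32, 37, 52, 54, 75, 79, 80, 90, 94, 97, 97]
Step 2: n = 15
Step 3: Q2 is the median. Since n is odd, it is the middle value at position 8: 54
Step 4: Q2 = 54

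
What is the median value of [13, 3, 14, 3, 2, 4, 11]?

4

Step 1: Sort the data in ascending order: [2, 3, 3, 4, 11, 13, 14]
Step 2: The number of values is n = 7.
Step 3: Since n is odd, the median is the middle value at position 4: 4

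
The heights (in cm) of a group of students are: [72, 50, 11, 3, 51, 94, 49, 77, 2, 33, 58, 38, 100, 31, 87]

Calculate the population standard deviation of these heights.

30.4517

Step 1: Compute the mean: 50.4
Step 2: Sum of squared deviations from the mean: 13909.6
Step 3: Population variance = 13909.6 / 15 = 927.3067
Step 4: Standard deviation = sqrt(927.3067) = 30.4517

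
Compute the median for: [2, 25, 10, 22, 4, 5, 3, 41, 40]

10

Step 1: Sort the data in ascending order: [2, 3, 4, 5, 10, 22, 25, 40, 41]
Step 2: The number of values is n = 9.
Step 3: Since n is odd, the median is the middle value at position 5: 10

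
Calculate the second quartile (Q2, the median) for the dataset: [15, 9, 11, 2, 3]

9

Step 1: Sort the data: [2, 3, 9, 11, 15]
Step 2: n = 5
Step 3: Q2 is the median. Since n is odd, it is the middle value at position 3: 9
Step 4: Q2 = 9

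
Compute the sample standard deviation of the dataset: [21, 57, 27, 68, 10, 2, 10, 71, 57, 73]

28.2536

Step 1: Compute the mean: 39.6
Step 2: Sum of squared deviations from the mean: 7184.4
Step 3: Sample variance = 7184.4 / 9 = 798.2667
Step 4: Standard deviation = sqrt(798.2667) = 28.2536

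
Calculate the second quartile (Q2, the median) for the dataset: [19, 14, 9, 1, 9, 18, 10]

10

Step 1: Sort the data: [1, 9, 9, 10, 14, 18, 19]
Step 2: n = 7
Step 3: Q2 is the median. Since n is odd, it is the middle value at position 4: 10
Step 4: Q2 = 10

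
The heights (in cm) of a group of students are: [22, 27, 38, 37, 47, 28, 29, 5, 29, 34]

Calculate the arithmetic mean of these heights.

29.6

Step 1: Sum all values: 22 + 27 + 38 + 37 + 47 + 28 + 29 + 5 + 29 + 34 = 296
Step 2: Count the number of values: n = 10
Step 3: Mean = sum / n = 296 / 10 = 29.6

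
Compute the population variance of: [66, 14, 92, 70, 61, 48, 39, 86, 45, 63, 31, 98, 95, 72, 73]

560.5156

Step 1: Compute the mean: (66 + 14 + 92 + 70 + 61 + 48 + 39 + 86 + 45 + 63 + 31 + 98 + 95 + 72 + 73) / 15 = 63.5333
Step 2: Compute squared deviations from the mean:
  (66 - 63.5333)^2 = 6.0844
  (14 - 63.5333)^2 = 2453.5511
  (92 - 63.5333)^2 = 810.3511
  (70 - 63.5333)^2 = 41.8178
  (61 - 63.5333)^2 = 6.4178
  (48 - 63.5333)^2 = 241.2844
  (39 - 63.5333)^2 = 601.8844
  (86 - 63.5333)^2 = 504.7511
  (45 - 63.5333)^2 = 343.4844
  (63 - 63.5333)^2 = 0.2844
  (31 - 63.5333)^2 = 1058.4178
  (98 - 63.5333)^2 = 1187.9511
  (95 - 63.5333)^2 = 990.1511
  (72 - 63.5333)^2 = 71.6844
  (73 - 63.5333)^2 = 89.6178
Step 3: Sum of squared deviations = 8407.7333
Step 4: Population variance = 8407.7333 / 15 = 560.5156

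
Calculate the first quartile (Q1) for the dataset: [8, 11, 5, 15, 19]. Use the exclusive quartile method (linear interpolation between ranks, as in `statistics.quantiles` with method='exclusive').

6.5

Step 1: Sort the data: [5, 8, 11, 15, 19]
Step 2: n = 5
Step 3: Using the exclusive quartile method:
  Q1 = 6.5
  Q2 (median) = 11
  Q3 = 17
  IQR = Q3 - Q1 = 17 - 6.5 = 10.5
Step 4: Q1 = 6.5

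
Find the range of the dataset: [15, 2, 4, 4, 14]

13

Step 1: Identify the maximum value: max = 15
Step 2: Identify the minimum value: min = 2
Step 3: Range = max - min = 15 - 2 = 13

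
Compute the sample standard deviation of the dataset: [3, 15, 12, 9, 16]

5.244

Step 1: Compute the mean: 11
Step 2: Sum of squared deviations from the mean: 110
Step 3: Sample variance = 110 / 4 = 27.5
Step 4: Standard deviation = sqrt(27.5) = 5.244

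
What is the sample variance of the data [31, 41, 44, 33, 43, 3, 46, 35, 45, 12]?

216.2333

Step 1: Compute the mean: (31 + 41 + 44 + 33 + 43 + 3 + 46 + 35 + 45 + 12) / 10 = 33.3
Step 2: Compute squared deviations from the mean:
  (31 - 33.3)^2 = 5.29
  (41 - 33.3)^2 = 59.29
  (44 - 33.3)^2 = 114.49
  (33 - 33.3)^2 = 0.09
  (43 - 33.3)^2 = 94.09
  (3 - 33.3)^2 = 918.09
  (46 - 33.3)^2 = 161.29
  (35 - 33.3)^2 = 2.89
  (45 - 33.3)^2 = 136.89
  (12 - 33.3)^2 = 453.69
Step 3: Sum of squared deviations = 1946.1
Step 4: Sample variance = 1946.1 / 9 = 216.2333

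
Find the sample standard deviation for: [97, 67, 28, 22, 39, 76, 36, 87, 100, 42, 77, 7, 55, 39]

29.1491

Step 1: Compute the mean: 55.1429
Step 2: Sum of squared deviations from the mean: 11045.7143
Step 3: Sample variance = 11045.7143 / 13 = 849.6703
Step 4: Standard deviation = sqrt(849.6703) = 29.1491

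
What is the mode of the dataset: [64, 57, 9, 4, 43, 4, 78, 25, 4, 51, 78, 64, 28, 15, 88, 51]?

4

Step 1: Count the frequency of each value:
  4: appears 3 time(s)
  9: appears 1 time(s)
  15: appears 1 time(s)
  25: appears 1 time(s)
  28: appears 1 time(s)
  43: appears 1 time(s)
  51: appears 2 time(s)
  57: appears 1 time(s)
  64: appears 2 time(s)
  78: appears 2 time(s)
  88: appears 1 time(s)
Step 2: The value 4 appears most frequently (3 times).
Step 3: Mode = 4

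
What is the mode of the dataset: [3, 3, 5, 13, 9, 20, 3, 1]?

3

Step 1: Count the frequency of each value:
  1: appears 1 time(s)
  3: appears 3 time(s)
  5: appears 1 time(s)
  9: appears 1 time(s)
  13: appears 1 time(s)
  20: appears 1 time(s)
Step 2: The value 3 appears most frequently (3 times).
Step 3: Mode = 3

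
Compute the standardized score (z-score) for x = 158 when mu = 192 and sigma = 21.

-1.619

Step 1: Recall the z-score formula: z = (x - mu) / sigma
Step 2: Substitute values: z = (158 - 192) / 21
Step 3: z = -34 / 21 = -1.619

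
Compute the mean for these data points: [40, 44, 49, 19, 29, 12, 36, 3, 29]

29

Step 1: Sum all values: 40 + 44 + 49 + 19 + 29 + 12 + 36 + 3 + 29 = 261
Step 2: Count the number of values: n = 9
Step 3: Mean = sum / n = 261 / 9 = 29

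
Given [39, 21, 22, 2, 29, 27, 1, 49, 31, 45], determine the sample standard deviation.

16.0983

Step 1: Compute the mean: 26.6
Step 2: Sum of squared deviations from the mean: 2332.4
Step 3: Sample variance = 2332.4 / 9 = 259.1556
Step 4: Standard deviation = sqrt(259.1556) = 16.0983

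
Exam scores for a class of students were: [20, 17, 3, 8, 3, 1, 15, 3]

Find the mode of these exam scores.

3

Step 1: Count the frequency of each value:
  1: appears 1 time(s)
  3: appears 3 time(s)
  8: appears 1 time(s)
  15: appears 1 time(s)
  17: appears 1 time(s)
  20: appears 1 time(s)
Step 2: The value 3 appears most frequently (3 times).
Step 3: Mode = 3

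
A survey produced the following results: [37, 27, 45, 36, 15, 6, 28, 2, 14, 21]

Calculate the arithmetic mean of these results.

23.1

Step 1: Sum all values: 37 + 27 + 45 + 36 + 15 + 6 + 28 + 2 + 14 + 21 = 231
Step 2: Count the number of values: n = 10
Step 3: Mean = sum / n = 231 / 10 = 23.1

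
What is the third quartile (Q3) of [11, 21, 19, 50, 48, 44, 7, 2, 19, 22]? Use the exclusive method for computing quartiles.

45

Step 1: Sort the data: [2, 7, 11, 19, 19, 21, 22, 44, 48, 50]
Step 2: n = 10
Step 3: Using the exclusive quartile method:
  Q1 = 10
  Q2 (median) = 20
  Q3 = 45
  IQR = Q3 - Q1 = 45 - 10 = 35
Step 4: Q3 = 45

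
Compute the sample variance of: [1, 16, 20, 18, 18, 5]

63.2

Step 1: Compute the mean: (1 + 16 + 20 + 18 + 18 + 5) / 6 = 13
Step 2: Compute squared deviations from the mean:
  (1 - 13)^2 = 144
  (16 - 13)^2 = 9
  (20 - 13)^2 = 49
  (18 - 13)^2 = 25
  (18 - 13)^2 = 25
  (5 - 13)^2 = 64
Step 3: Sum of squared deviations = 316
Step 4: Sample variance = 316 / 5 = 63.2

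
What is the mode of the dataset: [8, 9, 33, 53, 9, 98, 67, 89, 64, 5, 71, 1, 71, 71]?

71

Step 1: Count the frequency of each value:
  1: appears 1 time(s)
  5: appears 1 time(s)
  8: appears 1 time(s)
  9: appears 2 time(s)
  33: appears 1 time(s)
  53: appears 1 time(s)
  64: appears 1 time(s)
  67: appears 1 time(s)
  71: appears 3 time(s)
  89: appears 1 time(s)
  98: appears 1 time(s)
Step 2: The value 71 appears most frequently (3 times).
Step 3: Mode = 71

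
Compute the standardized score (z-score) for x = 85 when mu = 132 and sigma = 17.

-2.7647

Step 1: Recall the z-score formula: z = (x - mu) / sigma
Step 2: Substitute values: z = (85 - 132) / 17
Step 3: z = -47 / 17 = -2.7647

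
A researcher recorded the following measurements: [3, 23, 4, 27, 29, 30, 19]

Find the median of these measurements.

23

Step 1: Sort the data in ascending order: [3, 4, 19, 23, 27, 29, 30]
Step 2: The number of values is n = 7.
Step 3: Since n is odd, the median is the middle value at position 4: 23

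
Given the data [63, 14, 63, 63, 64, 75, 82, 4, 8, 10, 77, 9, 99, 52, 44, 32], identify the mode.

63

Step 1: Count the frequency of each value:
  4: appears 1 time(s)
  8: appears 1 time(s)
  9: appears 1 time(s)
  10: appears 1 time(s)
  14: appears 1 time(s)
  32: appears 1 time(s)
  44: appears 1 time(s)
  52: appears 1 time(s)
  63: appears 3 time(s)
  64: appears 1 time(s)
  75: appears 1 time(s)
  77: appears 1 time(s)
  82: appears 1 time(s)
  99: appears 1 time(s)
Step 2: The value 63 appears most frequently (3 times).
Step 3: Mode = 63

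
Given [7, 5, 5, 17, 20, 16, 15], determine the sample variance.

39.4762

Step 1: Compute the mean: (7 + 5 + 5 + 17 + 20 + 16 + 15) / 7 = 12.1429
Step 2: Compute squared deviations from the mean:
  (7 - 12.1429)^2 = 26.449
  (5 - 12.1429)^2 = 51.0204
  (5 - 12.1429)^2 = 51.0204
  (17 - 12.1429)^2 = 23.5918
  (20 - 12.1429)^2 = 61.7347
  (16 - 12.1429)^2 = 14.8776
  (15 - 12.1429)^2 = 8.1633
Step 3: Sum of squared deviations = 236.8571
Step 4: Sample variance = 236.8571 / 6 = 39.4762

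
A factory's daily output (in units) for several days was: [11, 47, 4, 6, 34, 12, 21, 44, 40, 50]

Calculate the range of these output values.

46

Step 1: Identify the maximum value: max = 50
Step 2: Identify the minimum value: min = 4
Step 3: Range = max - min = 50 - 4 = 46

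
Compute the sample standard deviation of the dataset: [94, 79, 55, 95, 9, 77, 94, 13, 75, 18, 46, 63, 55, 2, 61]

31.9966

Step 1: Compute the mean: 55.7333
Step 2: Sum of squared deviations from the mean: 14332.9333
Step 3: Sample variance = 14332.9333 / 14 = 1023.781
Step 4: Standard deviation = sqrt(1023.781) = 31.9966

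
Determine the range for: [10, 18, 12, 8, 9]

10

Step 1: Identify the maximum value: max = 18
Step 2: Identify the minimum value: min = 8
Step 3: Range = max - min = 18 - 8 = 10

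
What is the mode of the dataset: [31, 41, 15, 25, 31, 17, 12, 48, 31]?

31

Step 1: Count the frequency of each value:
  12: appears 1 time(s)
  15: appears 1 time(s)
  17: appears 1 time(s)
  25: appears 1 time(s)
  31: appears 3 time(s)
  41: appears 1 time(s)
  48: appears 1 time(s)
Step 2: The value 31 appears most frequently (3 times).
Step 3: Mode = 31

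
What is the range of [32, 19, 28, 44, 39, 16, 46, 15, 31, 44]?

31

Step 1: Identify the maximum value: max = 46
Step 2: Identify the minimum value: min = 15
Step 3: Range = max - min = 46 - 15 = 31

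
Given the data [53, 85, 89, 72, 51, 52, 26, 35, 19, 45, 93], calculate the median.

52

Step 1: Sort the data in ascending order: [19, 26, 35, 45, 51, 52, 53, 72, 85, 89, 93]
Step 2: The number of values is n = 11.
Step 3: Since n is odd, the median is the middle value at position 6: 52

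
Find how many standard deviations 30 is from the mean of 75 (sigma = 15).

-3

Step 1: Recall the z-score formula: z = (x - mu) / sigma
Step 2: Substitute values: z = (30 - 75) / 15
Step 3: z = -45 / 15 = -3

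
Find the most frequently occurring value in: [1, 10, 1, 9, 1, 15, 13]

1

Step 1: Count the frequency of each value:
  1: appears 3 time(s)
  9: appears 1 time(s)
  10: appears 1 time(s)
  13: appears 1 time(s)
  15: appears 1 time(s)
Step 2: The value 1 appears most frequently (3 times).
Step 3: Mode = 1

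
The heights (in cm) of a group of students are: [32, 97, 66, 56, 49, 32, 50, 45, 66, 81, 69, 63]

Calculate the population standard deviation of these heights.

18.2247

Step 1: Compute the mean: 58.8333
Step 2: Sum of squared deviations from the mean: 3985.6667
Step 3: Population variance = 3985.6667 / 12 = 332.1389
Step 4: Standard deviation = sqrt(332.1389) = 18.2247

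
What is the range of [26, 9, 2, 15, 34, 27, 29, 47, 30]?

45

Step 1: Identify the maximum value: max = 47
Step 2: Identify the minimum value: min = 2
Step 3: Range = max - min = 47 - 2 = 45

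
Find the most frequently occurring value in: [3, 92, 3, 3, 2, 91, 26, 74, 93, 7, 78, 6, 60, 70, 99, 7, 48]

3

Step 1: Count the frequency of each value:
  2: appears 1 time(s)
  3: appears 3 time(s)
  6: appears 1 time(s)
  7: appears 2 time(s)
  26: appears 1 time(s)
  48: appears 1 time(s)
  60: appears 1 time(s)
  70: appears 1 time(s)
  74: appears 1 time(s)
  78: appears 1 time(s)
  91: appears 1 time(s)
  92: appears 1 time(s)
  93: appears 1 time(s)
  99: appears 1 time(s)
Step 2: The value 3 appears most frequently (3 times).
Step 3: Mode = 3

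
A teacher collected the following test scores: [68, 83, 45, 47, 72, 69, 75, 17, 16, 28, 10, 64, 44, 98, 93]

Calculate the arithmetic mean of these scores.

55.2667

Step 1: Sum all values: 68 + 83 + 45 + 47 + 72 + 69 + 75 + 17 + 16 + 28 + 10 + 64 + 44 + 98 + 93 = 829
Step 2: Count the number of values: n = 15
Step 3: Mean = sum / n = 829 / 15 = 55.2667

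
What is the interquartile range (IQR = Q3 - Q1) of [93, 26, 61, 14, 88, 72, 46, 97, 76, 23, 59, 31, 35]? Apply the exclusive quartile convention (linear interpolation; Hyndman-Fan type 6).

53.5

Step 1: Sort the data: [14, 23, 26, 31, 35, 46, 59, 61, 72, 76, 88, 93, 97]
Step 2: n = 13
Step 3: Using the exclusive quartile method:
  Q1 = 28.5
  Q2 (median) = 59
  Q3 = 82
  IQR = Q3 - Q1 = 82 - 28.5 = 53.5
Step 4: IQR = 53.5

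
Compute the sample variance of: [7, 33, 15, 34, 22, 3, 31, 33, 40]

172.6944

Step 1: Compute the mean: (7 + 33 + 15 + 34 + 22 + 3 + 31 + 33 + 40) / 9 = 24.2222
Step 2: Compute squared deviations from the mean:
  (7 - 24.2222)^2 = 296.6049
  (33 - 24.2222)^2 = 77.0494
  (15 - 24.2222)^2 = 85.0494
  (34 - 24.2222)^2 = 95.6049
  (22 - 24.2222)^2 = 4.9383
  (3 - 24.2222)^2 = 450.3827
  (31 - 24.2222)^2 = 45.9383
  (33 - 24.2222)^2 = 77.0494
  (40 - 24.2222)^2 = 248.9383
Step 3: Sum of squared deviations = 1381.5556
Step 4: Sample variance = 1381.5556 / 8 = 172.6944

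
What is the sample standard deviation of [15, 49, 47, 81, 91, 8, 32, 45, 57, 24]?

26.7808

Step 1: Compute the mean: 44.9
Step 2: Sum of squared deviations from the mean: 6454.9
Step 3: Sample variance = 6454.9 / 9 = 717.2111
Step 4: Standard deviation = sqrt(717.2111) = 26.7808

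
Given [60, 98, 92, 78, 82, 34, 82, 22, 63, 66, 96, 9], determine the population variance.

791.8056

Step 1: Compute the mean: (60 + 98 + 92 + 78 + 82 + 34 + 82 + 22 + 63 + 66 + 96 + 9) / 12 = 65.1667
Step 2: Compute squared deviations from the mean:
  (60 - 65.1667)^2 = 26.6944
  (98 - 65.1667)^2 = 1078.0278
  (92 - 65.1667)^2 = 720.0278
  (78 - 65.1667)^2 = 164.6944
  (82 - 65.1667)^2 = 283.3611
  (34 - 65.1667)^2 = 971.3611
  (82 - 65.1667)^2 = 283.3611
  (22 - 65.1667)^2 = 1863.3611
  (63 - 65.1667)^2 = 4.6944
  (66 - 65.1667)^2 = 0.6944
  (96 - 65.1667)^2 = 950.6944
  (9 - 65.1667)^2 = 3154.6944
Step 3: Sum of squared deviations = 9501.6667
Step 4: Population variance = 9501.6667 / 12 = 791.8056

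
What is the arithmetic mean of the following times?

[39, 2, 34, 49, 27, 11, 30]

27.4286

Step 1: Sum all values: 39 + 2 + 34 + 49 + 27 + 11 + 30 = 192
Step 2: Count the number of values: n = 7
Step 3: Mean = sum / n = 192 / 7 = 27.4286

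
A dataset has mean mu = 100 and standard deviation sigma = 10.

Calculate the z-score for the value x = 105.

0.5

Step 1: Recall the z-score formula: z = (x - mu) / sigma
Step 2: Substitute values: z = (105 - 100) / 10
Step 3: z = 5 / 10 = 0.5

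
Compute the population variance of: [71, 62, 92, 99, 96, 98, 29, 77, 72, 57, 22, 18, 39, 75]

740.4541

Step 1: Compute the mean: (71 + 62 + 92 + 99 + 96 + 98 + 29 + 77 + 72 + 57 + 22 + 18 + 39 + 75) / 14 = 64.7857
Step 2: Compute squared deviations from the mean:
  (71 - 64.7857)^2 = 38.6173
  (62 - 64.7857)^2 = 7.7602
  (92 - 64.7857)^2 = 740.6173
  (99 - 64.7857)^2 = 1170.6173
  (96 - 64.7857)^2 = 974.3316
  (98 - 64.7857)^2 = 1103.1888
  (29 - 64.7857)^2 = 1280.6173
  (77 - 64.7857)^2 = 149.1888
  (72 - 64.7857)^2 = 52.0459
  (57 - 64.7857)^2 = 60.6173
  (22 - 64.7857)^2 = 1830.6173
  (18 - 64.7857)^2 = 2188.9031
  (39 - 64.7857)^2 = 664.9031
  (75 - 64.7857)^2 = 104.3316
Step 3: Sum of squared deviations = 10366.3571
Step 4: Population variance = 10366.3571 / 14 = 740.4541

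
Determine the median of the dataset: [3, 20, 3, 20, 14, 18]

16

Step 1: Sort the data in ascending order: [3, 3, 14, 18, 20, 20]
Step 2: The number of values is n = 6.
Step 3: Since n is even, the median is the average of positions 3 and 4:
  Median = (14 + 18) / 2 = 16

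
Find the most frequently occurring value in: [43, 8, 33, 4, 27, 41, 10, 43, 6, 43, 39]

43

Step 1: Count the frequency of each value:
  4: appears 1 time(s)
  6: appears 1 time(s)
  8: appears 1 time(s)
  10: appears 1 time(s)
  27: appears 1 time(s)
  33: appears 1 time(s)
  39: appears 1 time(s)
  41: appears 1 time(s)
  43: appears 3 time(s)
Step 2: The value 43 appears most frequently (3 times).
Step 3: Mode = 43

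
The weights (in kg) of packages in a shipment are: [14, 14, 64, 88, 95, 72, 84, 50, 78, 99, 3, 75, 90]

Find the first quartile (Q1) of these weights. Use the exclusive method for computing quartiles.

32

Step 1: Sort the data: [3, 14, 14, 50, 64, 72, 75, 78, 84, 88, 90, 95, 99]
Step 2: n = 13
Step 3: Using the exclusive quartile method:
  Q1 = 32
  Q2 (median) = 75
  Q3 = 89
  IQR = Q3 - Q1 = 89 - 32 = 57
Step 4: Q1 = 32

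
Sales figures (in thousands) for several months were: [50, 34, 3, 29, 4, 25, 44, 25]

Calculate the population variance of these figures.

247.9375

Step 1: Compute the mean: (50 + 34 + 3 + 29 + 4 + 25 + 44 + 25) / 8 = 26.75
Step 2: Compute squared deviations from the mean:
  (50 - 26.75)^2 = 540.5625
  (34 - 26.75)^2 = 52.5625
  (3 - 26.75)^2 = 564.0625
  (29 - 26.75)^2 = 5.0625
  (4 - 26.75)^2 = 517.5625
  (25 - 26.75)^2 = 3.0625
  (44 - 26.75)^2 = 297.5625
  (25 - 26.75)^2 = 3.0625
Step 3: Sum of squared deviations = 1983.5
Step 4: Population variance = 1983.5 / 8 = 247.9375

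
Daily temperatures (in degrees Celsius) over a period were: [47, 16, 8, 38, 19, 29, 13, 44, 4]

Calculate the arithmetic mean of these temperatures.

24.2222

Step 1: Sum all values: 47 + 16 + 8 + 38 + 19 + 29 + 13 + 44 + 4 = 218
Step 2: Count the number of values: n = 9
Step 3: Mean = sum / n = 218 / 9 = 24.2222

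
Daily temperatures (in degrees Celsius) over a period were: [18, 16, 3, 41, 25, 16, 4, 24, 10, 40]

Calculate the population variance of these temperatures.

156.21

Step 1: Compute the mean: (18 + 16 + 3 + 41 + 25 + 16 + 4 + 24 + 10 + 40) / 10 = 19.7
Step 2: Compute squared deviations from the mean:
  (18 - 19.7)^2 = 2.89
  (16 - 19.7)^2 = 13.69
  (3 - 19.7)^2 = 278.89
  (41 - 19.7)^2 = 453.69
  (25 - 19.7)^2 = 28.09
  (16 - 19.7)^2 = 13.69
  (4 - 19.7)^2 = 246.49
  (24 - 19.7)^2 = 18.49
  (10 - 19.7)^2 = 94.09
  (40 - 19.7)^2 = 412.09
Step 3: Sum of squared deviations = 1562.1
Step 4: Population variance = 1562.1 / 10 = 156.21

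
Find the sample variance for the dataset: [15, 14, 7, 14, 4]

24.7

Step 1: Compute the mean: (15 + 14 + 7 + 14 + 4) / 5 = 10.8
Step 2: Compute squared deviations from the mean:
  (15 - 10.8)^2 = 17.64
  (14 - 10.8)^2 = 10.24
  (7 - 10.8)^2 = 14.44
  (14 - 10.8)^2 = 10.24
  (4 - 10.8)^2 = 46.24
Step 3: Sum of squared deviations = 98.8
Step 4: Sample variance = 98.8 / 4 = 24.7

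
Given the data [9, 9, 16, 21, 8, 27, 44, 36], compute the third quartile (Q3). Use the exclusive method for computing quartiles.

33.75

Step 1: Sort the data: [8, 9, 9, 16, 21, 27, 36, 44]
Step 2: n = 8
Step 3: Using the exclusive quartile method:
  Q1 = 9
  Q2 (median) = 18.5
  Q3 = 33.75
  IQR = Q3 - Q1 = 33.75 - 9 = 24.75
Step 4: Q3 = 33.75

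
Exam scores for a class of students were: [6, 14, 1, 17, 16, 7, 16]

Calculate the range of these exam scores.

16

Step 1: Identify the maximum value: max = 17
Step 2: Identify the minimum value: min = 1
Step 3: Range = max - min = 17 - 1 = 16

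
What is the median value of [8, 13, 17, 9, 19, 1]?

11

Step 1: Sort the data in ascending order: [1, 8, 9, 13, 17, 19]
Step 2: The number of values is n = 6.
Step 3: Since n is even, the median is the average of positions 3 and 4:
  Median = (9 + 13) / 2 = 11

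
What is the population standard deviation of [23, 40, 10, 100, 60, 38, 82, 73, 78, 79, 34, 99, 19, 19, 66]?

29.2795

Step 1: Compute the mean: 54.6667
Step 2: Sum of squared deviations from the mean: 12859.3333
Step 3: Population variance = 12859.3333 / 15 = 857.2889
Step 4: Standard deviation = sqrt(857.2889) = 29.2795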